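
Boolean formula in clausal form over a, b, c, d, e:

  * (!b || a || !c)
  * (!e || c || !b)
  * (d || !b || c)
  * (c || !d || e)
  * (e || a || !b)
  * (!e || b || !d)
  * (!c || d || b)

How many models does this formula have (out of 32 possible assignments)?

10

Split on b, then c.
  b=T, c=T: remaining (a,d,e) ∈ {(T,F,F); (T,F,T); (T,T,F); (T,T,T)} — 4.
  b=T, c=F: a clause becomes empty — 0.
  b=F, c=T: remaining (a,d,e) ∈ {(F,T,F); (T,T,F)} — 2.
  b=F, c=F: remaining (a,d,e) ∈ {(F,F,F); (F,F,T); (T,F,F); (T,F,T)} — 4.
Total: 4 + 0 + 2 + 4 = 10.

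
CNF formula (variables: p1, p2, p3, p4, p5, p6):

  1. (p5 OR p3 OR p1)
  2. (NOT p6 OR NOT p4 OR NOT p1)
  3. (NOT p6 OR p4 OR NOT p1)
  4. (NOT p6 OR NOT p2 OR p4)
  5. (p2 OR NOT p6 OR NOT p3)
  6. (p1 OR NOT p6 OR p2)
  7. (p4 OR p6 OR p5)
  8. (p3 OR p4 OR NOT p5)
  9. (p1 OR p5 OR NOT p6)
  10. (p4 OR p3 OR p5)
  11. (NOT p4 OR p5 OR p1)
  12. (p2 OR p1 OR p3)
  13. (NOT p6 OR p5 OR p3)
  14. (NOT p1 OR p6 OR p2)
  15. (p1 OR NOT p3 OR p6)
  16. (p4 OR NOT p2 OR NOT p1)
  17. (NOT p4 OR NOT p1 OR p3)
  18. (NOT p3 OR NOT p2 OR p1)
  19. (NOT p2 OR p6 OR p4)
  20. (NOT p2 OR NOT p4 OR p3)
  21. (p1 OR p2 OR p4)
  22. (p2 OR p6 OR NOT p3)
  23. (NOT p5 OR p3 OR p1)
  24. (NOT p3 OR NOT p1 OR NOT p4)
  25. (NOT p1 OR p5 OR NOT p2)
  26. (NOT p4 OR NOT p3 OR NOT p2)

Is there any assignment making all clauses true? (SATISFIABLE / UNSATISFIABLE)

UNSATISFIABLE

p1 = True:
  p4 = True:
    propagation gives p6=False, p2=True, p3=True; an empty clause results — contradiction.
  p4 = False:
    propagation gives p6=False, p5=True, p3=True, p2=True; an empty clause results — contradiction.
p1 = False:
  p3 = True:
    propagation gives p6=True, p2=True; an empty clause results — contradiction.
  p3 = False:
    propagation gives p5=True; an empty clause results — contradiction.
Every branch closes, so no satisfying assignment exists.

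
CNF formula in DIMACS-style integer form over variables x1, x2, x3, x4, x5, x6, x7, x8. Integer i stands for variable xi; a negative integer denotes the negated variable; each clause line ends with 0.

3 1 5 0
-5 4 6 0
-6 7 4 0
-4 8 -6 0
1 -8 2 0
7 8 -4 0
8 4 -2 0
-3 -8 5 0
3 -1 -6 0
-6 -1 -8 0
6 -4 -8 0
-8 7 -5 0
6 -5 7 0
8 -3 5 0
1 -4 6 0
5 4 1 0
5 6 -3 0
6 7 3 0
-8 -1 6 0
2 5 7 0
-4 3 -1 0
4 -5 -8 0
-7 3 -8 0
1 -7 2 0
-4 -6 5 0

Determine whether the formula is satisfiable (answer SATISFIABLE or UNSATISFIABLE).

Try x1 = True.
Try x2 = False.
The remaining clauses are satisfied by x3 = True, x4 = False, x5 = True, x6 = True, x7 = True, x8 = False.
So x1=T, x2=F, x3=T, x4=F, x5=T, x6=T, x7=T, x8=F is a satisfying assignment.

SATISFIABLE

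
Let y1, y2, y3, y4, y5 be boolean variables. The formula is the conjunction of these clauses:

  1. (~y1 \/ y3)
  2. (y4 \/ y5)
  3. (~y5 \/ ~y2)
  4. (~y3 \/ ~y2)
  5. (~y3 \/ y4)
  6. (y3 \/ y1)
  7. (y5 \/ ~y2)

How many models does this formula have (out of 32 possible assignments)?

The models are:
  y1=0 y2=0 y3=1 y4=1 y5=0
  y1=0 y2=0 y3=1 y4=1 y5=1
  y1=1 y2=0 y3=1 y4=1 y5=0
  y1=1 y2=0 y3=1 y4=1 y5=1
That's 4 in total.

4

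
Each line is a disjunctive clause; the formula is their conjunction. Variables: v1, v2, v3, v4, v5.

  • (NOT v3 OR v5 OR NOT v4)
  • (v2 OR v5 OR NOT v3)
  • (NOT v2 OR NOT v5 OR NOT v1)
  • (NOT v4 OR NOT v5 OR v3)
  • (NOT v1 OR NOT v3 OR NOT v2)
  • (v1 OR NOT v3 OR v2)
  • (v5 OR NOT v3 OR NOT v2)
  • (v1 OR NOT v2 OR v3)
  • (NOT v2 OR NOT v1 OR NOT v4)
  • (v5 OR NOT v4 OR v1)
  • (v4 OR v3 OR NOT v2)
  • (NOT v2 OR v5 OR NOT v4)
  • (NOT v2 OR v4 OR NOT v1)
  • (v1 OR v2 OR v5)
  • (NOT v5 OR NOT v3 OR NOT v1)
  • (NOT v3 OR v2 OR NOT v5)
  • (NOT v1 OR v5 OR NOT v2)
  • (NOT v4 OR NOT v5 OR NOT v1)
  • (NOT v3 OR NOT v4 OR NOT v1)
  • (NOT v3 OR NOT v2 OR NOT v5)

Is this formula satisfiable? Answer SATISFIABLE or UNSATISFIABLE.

Try v1 = True.
The remaining clauses are satisfied by v2 = False, v3 = False, v4 = True, v5 = False.
So v1=True, v2=False, v3=False, v4=True, v5=False is a satisfying assignment.

SATISFIABLE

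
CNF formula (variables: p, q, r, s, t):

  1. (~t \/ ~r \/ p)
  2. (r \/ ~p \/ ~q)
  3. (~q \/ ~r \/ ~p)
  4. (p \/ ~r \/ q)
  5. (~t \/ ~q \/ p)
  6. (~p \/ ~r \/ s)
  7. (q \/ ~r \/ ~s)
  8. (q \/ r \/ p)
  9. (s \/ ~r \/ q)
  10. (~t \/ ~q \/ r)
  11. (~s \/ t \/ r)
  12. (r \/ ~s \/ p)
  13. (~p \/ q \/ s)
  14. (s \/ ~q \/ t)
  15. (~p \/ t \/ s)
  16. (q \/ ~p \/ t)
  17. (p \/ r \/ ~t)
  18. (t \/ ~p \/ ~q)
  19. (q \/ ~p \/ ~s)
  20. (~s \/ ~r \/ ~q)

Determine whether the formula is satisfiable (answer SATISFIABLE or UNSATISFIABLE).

UNSATISFIABLE

p = True:
  q = True:
    propagation gives r=True; an empty clause results — contradiction.
  q = False:
    propagation gives s=True; an empty clause results — contradiction.
p = False:
  r = True:
    propagation gives t=False, q=True, s=True; an empty clause results — contradiction.
  r = False:
    propagation gives q=True, t=False, s=False; an empty clause results — contradiction.
Every branch closes, so no satisfying assignment exists.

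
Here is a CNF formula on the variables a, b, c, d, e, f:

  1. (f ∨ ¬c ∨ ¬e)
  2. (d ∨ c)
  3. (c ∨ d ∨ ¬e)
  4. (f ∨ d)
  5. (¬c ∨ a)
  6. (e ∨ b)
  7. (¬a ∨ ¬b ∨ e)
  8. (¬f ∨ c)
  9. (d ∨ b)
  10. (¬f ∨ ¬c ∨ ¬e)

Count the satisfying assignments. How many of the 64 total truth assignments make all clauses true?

Satisfying assignments:
  a=F b=F c=F d=T e=T f=F
  a=F b=T c=F d=T e=F f=F
  a=F b=T c=F d=T e=T f=F
  a=T b=F c=F d=T e=T f=F
  a=T b=T c=F d=T e=T f=F
That's 5 in total.

5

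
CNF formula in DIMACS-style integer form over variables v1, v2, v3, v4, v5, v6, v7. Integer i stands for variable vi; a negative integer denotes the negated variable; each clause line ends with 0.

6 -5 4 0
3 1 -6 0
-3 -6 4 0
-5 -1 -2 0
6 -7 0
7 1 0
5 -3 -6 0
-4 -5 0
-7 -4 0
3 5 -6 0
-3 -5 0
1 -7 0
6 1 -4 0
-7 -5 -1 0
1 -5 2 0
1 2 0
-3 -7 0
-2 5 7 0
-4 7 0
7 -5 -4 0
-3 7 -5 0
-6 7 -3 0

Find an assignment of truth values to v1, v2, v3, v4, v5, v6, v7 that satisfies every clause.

v1=True  v2=False  v3=True  v4=False  v5=False  v6=False  v7=False

Check each clause:
  1. (NOT v5 OR v6 OR v4) — NOT v5 is true.
  2. (v1 OR v3 OR NOT v6) — v1 is true.
  3. (NOT v3 OR NOT v6 OR v4) — NOT v6 is true.
  4. (NOT v5 OR NOT v2 OR NOT v1) — NOT v5 is true.
  5. (v6 OR NOT v7) — NOT v7 is true.
  6. (v1 OR v7) — v1 is true.
  7. (NOT v6 OR NOT v3 OR v5) — NOT v6 is true.
  8. (NOT v4 OR NOT v5) — NOT v5 is true.
  9. (NOT v7 OR NOT v4) — NOT v7 is true.
  10. (NOT v6 OR v3 OR v5) — NOT v6 is true.
  11. (NOT v3 OR NOT v5) — NOT v5 is true.
  12. (NOT v7 OR v1) — NOT v7 is true.
  13. (NOT v4 OR v6 OR v1) — v1 is true.
  14. (NOT v7 OR NOT v1 OR NOT v5) — NOT v7 is true.
  15. (NOT v5 OR v1 OR v2) — v1 is true.
  16. (v1 OR v2) — v1 is true.
  17. (NOT v3 OR NOT v7) — NOT v7 is true.
  18. (v5 OR v7 OR NOT v2) — NOT v2 is true.
  19. (NOT v4 OR v7) — NOT v4 is true.
  20. (v7 OR NOT v4 OR NOT v5) — NOT v5 is true.
  21. (v7 OR NOT v5 OR NOT v3) — NOT v5 is true.
  22. (v7 OR NOT v6 OR NOT v3) — NOT v6 is true.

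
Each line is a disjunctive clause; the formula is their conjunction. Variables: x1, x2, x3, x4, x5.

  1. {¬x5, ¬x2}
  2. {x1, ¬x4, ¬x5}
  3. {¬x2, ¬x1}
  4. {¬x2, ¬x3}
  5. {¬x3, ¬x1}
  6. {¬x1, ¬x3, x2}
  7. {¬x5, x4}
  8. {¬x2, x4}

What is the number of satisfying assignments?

8

Case analysis on x2 and x1:
  x2=T, x1=T: a clause becomes empty — 0.
  x2=T, x1=F: remaining (x3,x4,x5) ∈ {(F,T,F)} — 1.
  x2=F, x1=T: remaining (x3,x4,x5) ∈ {(F,F,F); (F,T,F); (F,T,T)} — 3.
  x2=F, x1=F: remaining (x3,x4,x5) ∈ {(F,F,F); (F,T,F); (T,F,F); (T,T,F)} — 4.
Total: 0 + 1 + 3 + 4 = 8.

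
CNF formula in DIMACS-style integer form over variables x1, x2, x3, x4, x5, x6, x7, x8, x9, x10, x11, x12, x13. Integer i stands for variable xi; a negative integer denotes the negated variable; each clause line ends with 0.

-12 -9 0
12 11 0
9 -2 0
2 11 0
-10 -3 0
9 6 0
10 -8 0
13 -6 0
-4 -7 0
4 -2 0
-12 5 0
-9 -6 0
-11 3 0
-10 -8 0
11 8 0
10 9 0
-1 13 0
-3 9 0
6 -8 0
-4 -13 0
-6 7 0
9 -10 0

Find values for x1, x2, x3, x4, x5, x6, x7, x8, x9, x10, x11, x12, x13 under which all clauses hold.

x1=F, x2=T, x3=T, x4=T, x5=T, x6=F, x7=F, x8=F, x9=T, x10=F, x11=T, x12=F, x13=F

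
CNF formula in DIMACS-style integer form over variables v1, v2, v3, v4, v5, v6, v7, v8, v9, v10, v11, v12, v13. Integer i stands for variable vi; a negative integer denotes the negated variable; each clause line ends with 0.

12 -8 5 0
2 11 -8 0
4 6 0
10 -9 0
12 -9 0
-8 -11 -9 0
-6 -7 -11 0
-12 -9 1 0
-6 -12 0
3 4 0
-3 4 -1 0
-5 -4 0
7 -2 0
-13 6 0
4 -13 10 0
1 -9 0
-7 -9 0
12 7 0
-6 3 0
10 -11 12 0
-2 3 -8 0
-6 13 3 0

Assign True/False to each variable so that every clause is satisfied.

v1=False, v2=True, v3=False, v4=True, v5=False, v6=False, v7=True, v8=False, v9=False, v10=True, v11=True, v12=False, v13=False

Check each clause:
  1. (¬v8 ∨ v5 ∨ v12) — ¬v8 is true.
  2. (v2 ∨ v11 ∨ ¬v8) — ¬v8 is true.
  3. (v6 ∨ v4) — v4 is true.
  4. (¬v9 ∨ v10) — v10 is true.
  5. (¬v9 ∨ v12) — ¬v9 is true.
  6. (¬v8 ∨ ¬v9 ∨ ¬v11) — ¬v8 is true.
  7. (¬v11 ∨ ¬v7 ∨ ¬v6) — ¬v6 is true.
  8. (v1 ∨ ¬v9 ∨ ¬v12) — ¬v12 is true.
  9. (¬v12 ∨ ¬v6) — ¬v6 is true.
  10. (v3 ∨ v4) — v4 is true.
  11. (¬v1 ∨ ¬v3 ∨ v4) — v4 is true.
  12. (¬v4 ∨ ¬v5) — ¬v5 is true.
  13. (v7 ∨ ¬v2) — v7 is true.
  14. (v6 ∨ ¬v13) — ¬v13 is true.
  15. (¬v13 ∨ v10 ∨ v4) — v10 is true.
  16. (¬v9 ∨ v1) — ¬v9 is true.
  17. (¬v7 ∨ ¬v9) — ¬v9 is true.
  18. (v12 ∨ v7) — v7 is true.
  19. (v3 ∨ ¬v6) — ¬v6 is true.
  20. (v12 ∨ v10 ∨ ¬v11) — v10 is true.
  21. (v3 ∨ ¬v2 ∨ ¬v8) — ¬v8 is true.
  22. (v13 ∨ ¬v6 ∨ v3) — ¬v6 is true.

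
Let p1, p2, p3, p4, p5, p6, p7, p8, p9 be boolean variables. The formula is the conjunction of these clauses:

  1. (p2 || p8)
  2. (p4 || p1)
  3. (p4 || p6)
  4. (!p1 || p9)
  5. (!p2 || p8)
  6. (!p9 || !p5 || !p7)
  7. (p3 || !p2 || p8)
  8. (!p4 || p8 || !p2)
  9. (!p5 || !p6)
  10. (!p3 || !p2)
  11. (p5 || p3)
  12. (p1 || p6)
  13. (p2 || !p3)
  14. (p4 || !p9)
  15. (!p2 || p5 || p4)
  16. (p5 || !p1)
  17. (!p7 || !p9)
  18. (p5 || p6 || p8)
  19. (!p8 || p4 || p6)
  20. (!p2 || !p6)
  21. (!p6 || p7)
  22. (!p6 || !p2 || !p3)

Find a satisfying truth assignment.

p1=T, p2=F, p3=F, p4=T, p5=T, p6=F, p7=F, p8=T, p9=T

Check each clause:
  1. (p2 || p8) — p8 is true.
  2. (p1 || p4) — p1 is true.
  3. (p4 || p6) — p4 is true.
  4. (!p1 || p9) — p9 is true.
  5. (!p2 || p8) — p8 is true.
  6. (!p7 || !p9 || !p5) — !p7 is true.
  7. (p8 || !p2 || p3) — p8 is true.
  8. (!p2 || p8 || !p4) — p8 is true.
  9. (!p5 || !p6) — !p6 is true.
  10. (!p2 || !p3) — !p3 is true.
  11. (p3 || p5) — p5 is true.
  12. (p6 || p1) — p1 is true.
  13. (!p3 || p2) — !p3 is true.
  14. (!p9 || p4) — p4 is true.
  15. (p5 || !p2 || p4) — p4 is true.
  16. (!p1 || p5) — p5 is true.
  17. (!p7 || !p9) — !p7 is true.
  18. (p6 || p5 || p8) — p8 is true.
  19. (p6 || !p8 || p4) — p4 is true.
  20. (!p6 || !p2) — !p6 is true.
  21. (p7 || !p6) — !p6 is true.
  22. (!p2 || !p3 || !p6) — !p6 is true.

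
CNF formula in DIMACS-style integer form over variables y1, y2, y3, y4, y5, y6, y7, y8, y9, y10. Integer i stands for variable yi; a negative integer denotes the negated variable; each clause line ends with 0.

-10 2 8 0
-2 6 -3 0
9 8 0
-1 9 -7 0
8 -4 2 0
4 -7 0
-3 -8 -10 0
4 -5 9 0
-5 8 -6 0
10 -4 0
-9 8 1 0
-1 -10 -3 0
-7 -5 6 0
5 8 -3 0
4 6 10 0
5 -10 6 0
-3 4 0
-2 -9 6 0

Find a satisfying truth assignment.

y1 = False, y2 = False, y3 = False, y4 = True, y5 = False, y6 = True, y7 = False, y8 = True, y9 = True, y10 = True

Check each clause:
  1. (y8 || !y10 || y2) — y8 is true.
  2. (y6 || !y2 || !y3) — !y3 is true.
  3. (y8 || y9) — y8 is true.
  4. (y9 || !y7 || !y1) — y9 is true.
  5. (!y4 || y2 || y8) — y8 is true.
  6. (y4 || !y7) — !y7 is true.
  7. (!y3 || !y8 || !y10) — !y3 is true.
  8. (y9 || y4 || !y5) — y9 is true.
  9. (y8 || !y5 || !y6) — y8 is true.
  10. (y10 || !y4) — y10 is true.
  11. (y8 || y1 || !y9) — y8 is true.
  12. (!y3 || !y10 || !y1) — !y3 is true.
  13. (!y5 || !y7 || y6) — !y7 is true.
  14. (y8 || y5 || !y3) — y8 is true.
  15. (y10 || y4 || y6) — y10 is true.
  16. (!y10 || y5 || y6) — y6 is true.
  17. (!y3 || y4) — y4 is true.
  18. (y6 || !y9 || !y2) — !y2 is true.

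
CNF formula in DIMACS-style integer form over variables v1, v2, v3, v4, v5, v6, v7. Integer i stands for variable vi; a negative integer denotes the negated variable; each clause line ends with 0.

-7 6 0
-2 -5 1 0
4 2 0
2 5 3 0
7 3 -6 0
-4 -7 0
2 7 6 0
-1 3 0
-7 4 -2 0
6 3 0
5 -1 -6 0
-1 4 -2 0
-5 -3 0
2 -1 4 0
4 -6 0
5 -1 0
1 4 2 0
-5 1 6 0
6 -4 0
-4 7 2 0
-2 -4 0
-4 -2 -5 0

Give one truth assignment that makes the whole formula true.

Set v1 = False and propagate.
Branch on v2: take v2 = True.
  then v5 is forced to False.
  then v4 is forced to False.
  then v7 is forced to False.
  then v6 is forced to False.
  then v3 is forced to True.

v1=False, v2=True, v3=True, v4=False, v5=False, v6=False, v7=False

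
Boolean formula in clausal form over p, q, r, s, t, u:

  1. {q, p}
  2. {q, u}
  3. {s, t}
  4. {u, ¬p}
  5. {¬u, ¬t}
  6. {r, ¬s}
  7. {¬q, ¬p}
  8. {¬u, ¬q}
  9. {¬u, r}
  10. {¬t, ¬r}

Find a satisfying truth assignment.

p=False, q=True, r=False, s=False, t=True, u=False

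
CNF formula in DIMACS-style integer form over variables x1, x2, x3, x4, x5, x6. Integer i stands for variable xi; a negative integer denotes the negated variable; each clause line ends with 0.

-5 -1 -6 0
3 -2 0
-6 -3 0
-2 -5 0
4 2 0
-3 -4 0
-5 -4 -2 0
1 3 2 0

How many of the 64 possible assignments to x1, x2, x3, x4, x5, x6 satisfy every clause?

Satisfying assignments:
  x1=0 x2=1 x3=1 x4=0 x5=0 x6=0
  x1=1 x2=0 x3=0 x4=1 x5=0 x6=0
  x1=1 x2=0 x3=0 x4=1 x5=0 x6=1
  x1=1 x2=0 x3=0 x4=1 x5=1 x6=0
  x1=1 x2=1 x3=1 x4=0 x5=0 x6=0
That's 5 in total.

5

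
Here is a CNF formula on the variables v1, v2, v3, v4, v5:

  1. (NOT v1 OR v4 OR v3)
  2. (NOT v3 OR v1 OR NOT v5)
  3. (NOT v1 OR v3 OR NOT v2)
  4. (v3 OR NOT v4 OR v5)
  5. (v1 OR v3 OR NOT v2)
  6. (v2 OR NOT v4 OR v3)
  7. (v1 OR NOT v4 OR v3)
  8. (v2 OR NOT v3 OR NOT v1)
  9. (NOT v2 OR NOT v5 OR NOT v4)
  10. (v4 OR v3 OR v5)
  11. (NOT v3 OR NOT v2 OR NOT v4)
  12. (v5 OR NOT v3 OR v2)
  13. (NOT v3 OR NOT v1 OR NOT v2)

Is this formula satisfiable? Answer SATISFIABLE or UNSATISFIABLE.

Try v1 = False.
For the remaining variables, v2 = True, v3 = True, v4 = False, v5 = False works.
Every clause has at least one true literal under this assignment.
So v1=F, v2=T, v3=T, v4=F, v5=F is a satisfying assignment.

SATISFIABLE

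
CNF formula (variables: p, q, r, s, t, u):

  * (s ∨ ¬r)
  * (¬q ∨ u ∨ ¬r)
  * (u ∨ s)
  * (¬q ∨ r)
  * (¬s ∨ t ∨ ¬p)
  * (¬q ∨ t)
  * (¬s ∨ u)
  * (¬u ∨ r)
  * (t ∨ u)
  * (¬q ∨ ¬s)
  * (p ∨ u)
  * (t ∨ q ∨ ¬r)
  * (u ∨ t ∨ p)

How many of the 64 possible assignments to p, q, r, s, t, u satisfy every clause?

2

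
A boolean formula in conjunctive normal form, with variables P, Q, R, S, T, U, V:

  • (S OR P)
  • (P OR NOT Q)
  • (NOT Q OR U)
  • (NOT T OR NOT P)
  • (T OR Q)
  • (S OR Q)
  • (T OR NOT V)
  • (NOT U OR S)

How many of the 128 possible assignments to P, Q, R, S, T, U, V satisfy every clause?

Split on Q, then P.
  Q=T, P=T: remaining (R,S,T,U,V) ∈ {(F,T,F,T,F); (T,T,F,T,F)} — 2.
  Q=T, P=F: a clause becomes empty — 0.
  Q=F, P=T: a clause becomes empty — 0.
  Q=F, P=F: forces S=T; T=T; R, U, V free → 2^3 = 8.
Total: 2 + 0 + 0 + 8 = 10.

10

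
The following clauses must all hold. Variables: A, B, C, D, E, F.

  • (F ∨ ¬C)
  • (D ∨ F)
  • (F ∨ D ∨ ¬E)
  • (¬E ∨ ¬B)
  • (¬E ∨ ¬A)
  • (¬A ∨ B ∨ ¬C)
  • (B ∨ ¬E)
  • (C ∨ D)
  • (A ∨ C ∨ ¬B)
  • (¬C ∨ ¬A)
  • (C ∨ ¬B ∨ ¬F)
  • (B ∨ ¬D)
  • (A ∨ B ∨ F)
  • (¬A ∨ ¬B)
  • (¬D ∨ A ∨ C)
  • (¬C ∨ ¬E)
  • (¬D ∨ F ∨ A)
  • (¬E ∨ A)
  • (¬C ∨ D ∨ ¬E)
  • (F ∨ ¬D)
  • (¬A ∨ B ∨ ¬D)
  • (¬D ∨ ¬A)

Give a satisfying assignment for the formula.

Pure literal: E appears only negated; assign E = False.
Set A = False and propagate.
The remaining clauses are satisfied by B = True, C = True, D = True, F = True.
Check each clause:
  1. (¬C ∨ F) — F is true.
  2. (D ∨ F) — D is true.
  3. (F ∨ D ∨ ¬E) — ¬E is true.
  4. (¬B ∨ ¬E) — ¬E is true.
  5. (¬A ∨ ¬E) — ¬E is true.
  6. (¬C ∨ ¬A ∨ B) — B is true.
  7. (¬E ∨ B) — B is true.
  8. (D ∨ C) — C is true.
  9. (¬B ∨ C ∨ A) — C is true.
  10. (¬A ∨ ¬C) — ¬A is true.
  11. (¬B ∨ ¬F ∨ C) — C is true.
  12. (¬D ∨ B) — B is true.
  13. (F ∨ A ∨ B) — B is true.
  14. (¬B ∨ ¬A) — ¬A is true.
  15. (C ∨ A ∨ ¬D) — C is true.
  16. (¬E ∨ ¬C) — ¬E is true.
  17. (A ∨ F ∨ ¬D) — F is true.
  18. (¬E ∨ A) — ¬E is true.
  19. (D ∨ ¬C ∨ ¬E) — ¬E is true.
  20. (¬D ∨ F) — F is true.
  21. (¬D ∨ ¬A ∨ B) — B is true.
  22. (¬D ∨ ¬A) — ¬A is true.

A=F, B=T, C=T, D=T, E=F, F=T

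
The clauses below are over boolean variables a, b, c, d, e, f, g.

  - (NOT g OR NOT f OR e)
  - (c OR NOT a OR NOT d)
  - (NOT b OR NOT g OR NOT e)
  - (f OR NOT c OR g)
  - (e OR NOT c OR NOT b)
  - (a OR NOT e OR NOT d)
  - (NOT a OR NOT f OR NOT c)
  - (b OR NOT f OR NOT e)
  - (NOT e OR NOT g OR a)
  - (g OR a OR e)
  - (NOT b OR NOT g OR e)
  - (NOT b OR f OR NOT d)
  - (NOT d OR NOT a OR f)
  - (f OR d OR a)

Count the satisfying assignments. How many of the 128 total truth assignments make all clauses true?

Split on e, then a.
  e=1, a=1: 5 of the 32 assignments to (b,c,d,f,g) work.
  e=1, a=0: remaining (b,c,d,f,g) ∈ {(1,0,0,1,0); (1,1,0,1,0)} — 2.
  e=0, a=1: 6 of the 32 assignments to (b,c,d,f,g) work.
  e=0, a=0: remaining (b,c,d,f,g) ∈ {(0,0,1,0,1); (0,1,1,0,1)} — 2.
Total: 5 + 2 + 6 + 2 = 15.

15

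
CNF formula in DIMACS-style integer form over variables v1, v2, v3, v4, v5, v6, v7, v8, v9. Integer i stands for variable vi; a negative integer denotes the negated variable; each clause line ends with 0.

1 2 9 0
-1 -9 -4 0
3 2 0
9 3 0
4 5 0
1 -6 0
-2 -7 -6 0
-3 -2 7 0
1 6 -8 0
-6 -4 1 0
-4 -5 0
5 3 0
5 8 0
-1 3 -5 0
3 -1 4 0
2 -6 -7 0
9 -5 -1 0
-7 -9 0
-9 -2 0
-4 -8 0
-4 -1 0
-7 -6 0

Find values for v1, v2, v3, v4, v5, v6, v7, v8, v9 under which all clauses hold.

v1=1  v2=0  v3=1  v4=0  v5=1  v6=1  v7=0  v8=1  v9=1

Check each clause:
  1. (v1 || v9 || v2) — v1 is true.
  2. (!v1 || !v4 || !v9) — !v4 is true.
  3. (v2 || v3) — v3 is true.
  4. (v9 || v3) — v9 is true.
  5. (v4 || v5) — v5 is true.
  6. (!v6 || v1) — v1 is true.
  7. (!v6 || !v2 || !v7) — !v7 is true.
  8. (!v2 || !v3 || v7) — !v2 is true.
  9. (v1 || v6 || !v8) — v1 is true.
  10. (!v4 || !v6 || v1) — v1 is true.
  11. (!v5 || !v4) — !v4 is true.
  12. (v5 || v3) — v3 is true.
  13. (v8 || v5) — v8 is true.
  14. (!v5 || !v1 || v3) — v3 is true.
  15. (v4 || v3 || !v1) — v3 is true.
  16. (!v6 || !v7 || v2) — !v7 is true.
  17. (!v1 || !v5 || v9) — v9 is true.
  18. (!v9 || !v7) — !v7 is true.
  19. (!v2 || !v9) — !v2 is true.
  20. (!v4 || !v8) — !v4 is true.
  21. (!v1 || !v4) — !v4 is true.
  22. (!v7 || !v6) — !v7 is true.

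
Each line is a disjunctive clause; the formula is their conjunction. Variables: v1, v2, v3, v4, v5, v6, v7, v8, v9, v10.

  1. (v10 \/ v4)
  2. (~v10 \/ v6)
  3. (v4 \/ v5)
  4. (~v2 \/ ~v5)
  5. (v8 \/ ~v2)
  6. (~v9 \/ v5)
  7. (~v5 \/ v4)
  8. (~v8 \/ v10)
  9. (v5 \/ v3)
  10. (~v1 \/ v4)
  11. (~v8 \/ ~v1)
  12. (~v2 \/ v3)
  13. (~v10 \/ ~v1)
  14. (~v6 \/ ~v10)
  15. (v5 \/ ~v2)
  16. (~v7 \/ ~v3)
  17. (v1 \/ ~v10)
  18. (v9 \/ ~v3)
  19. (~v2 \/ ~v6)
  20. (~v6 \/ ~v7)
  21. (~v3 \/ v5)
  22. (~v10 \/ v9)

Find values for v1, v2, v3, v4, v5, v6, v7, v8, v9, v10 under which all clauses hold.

Pure literal: v2 appears only negated; assign v2 = False.
Pure literal: v4 appears only positively; assign v4 = True.
Branch on v1: take v1 = True.
  then v8 is forced to False.
  then v10 is forced to False.
Try v3 = False.
  then v5 is forced to True.
For the remaining variables, v6 = False, v7 = True, v9 = True works.

v1=1, v2=0, v3=0, v4=1, v5=1, v6=0, v7=1, v8=0, v9=1, v10=0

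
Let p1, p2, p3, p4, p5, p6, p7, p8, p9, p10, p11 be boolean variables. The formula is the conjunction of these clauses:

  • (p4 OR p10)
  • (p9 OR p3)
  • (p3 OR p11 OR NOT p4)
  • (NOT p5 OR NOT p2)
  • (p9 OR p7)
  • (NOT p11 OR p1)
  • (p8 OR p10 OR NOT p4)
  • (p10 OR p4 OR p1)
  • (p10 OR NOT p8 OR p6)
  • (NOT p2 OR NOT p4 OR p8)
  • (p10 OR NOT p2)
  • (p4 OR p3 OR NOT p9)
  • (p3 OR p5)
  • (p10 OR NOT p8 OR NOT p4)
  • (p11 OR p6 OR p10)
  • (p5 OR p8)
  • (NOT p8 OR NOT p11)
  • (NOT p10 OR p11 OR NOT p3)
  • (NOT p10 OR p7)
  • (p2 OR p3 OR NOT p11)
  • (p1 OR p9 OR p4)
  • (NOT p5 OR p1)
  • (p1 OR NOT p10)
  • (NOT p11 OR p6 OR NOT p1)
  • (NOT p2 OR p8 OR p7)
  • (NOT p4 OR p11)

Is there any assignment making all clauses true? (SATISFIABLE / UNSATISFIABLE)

SATISFIABLE

Pure literal: p6 appears only positively; assign p6 = True.
Pure literal: p7 appears only positively; assign p7 = True.
Set p1 = True and propagate.
The remaining clauses are satisfied by p2 = False, p3 = True, p4 = True, p5 = True, p8 = False, p9 = False, p10 = True, p11 = True.
So p1 = True, p2 = False, p3 = True, p4 = True, p5 = True, p6 = True, p7 = True, p8 = False, p9 = False, p10 = True, p11 = True is a satisfying assignment.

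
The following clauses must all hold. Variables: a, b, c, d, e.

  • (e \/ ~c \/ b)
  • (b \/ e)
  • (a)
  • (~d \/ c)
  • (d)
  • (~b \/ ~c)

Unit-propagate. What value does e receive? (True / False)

(a) stands alone — a = True.
(d) is a unit clause: d = True.
(c \/ ~d): since d = True, the clause reduces to (c). c = True.
(~b \/ ~c): since c = True, the clause reduces to (~b). b = False.
From (b \/ e \/ ~c) and c = True, b = False: e = True.

True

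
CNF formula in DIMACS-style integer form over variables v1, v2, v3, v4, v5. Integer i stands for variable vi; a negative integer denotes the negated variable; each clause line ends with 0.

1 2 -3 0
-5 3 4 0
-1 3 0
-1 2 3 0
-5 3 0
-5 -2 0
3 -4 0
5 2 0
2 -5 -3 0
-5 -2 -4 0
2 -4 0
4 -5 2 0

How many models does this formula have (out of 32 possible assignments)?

Satisfying assignments:
  v1=0 v2=1 v3=0 v4=0 v5=0
  v1=0 v2=1 v3=1 v4=0 v5=0
  v1=0 v2=1 v3=1 v4=1 v5=0
  v1=1 v2=1 v3=1 v4=0 v5=0
  v1=1 v2=1 v3=1 v4=1 v5=0
Count: 5.

5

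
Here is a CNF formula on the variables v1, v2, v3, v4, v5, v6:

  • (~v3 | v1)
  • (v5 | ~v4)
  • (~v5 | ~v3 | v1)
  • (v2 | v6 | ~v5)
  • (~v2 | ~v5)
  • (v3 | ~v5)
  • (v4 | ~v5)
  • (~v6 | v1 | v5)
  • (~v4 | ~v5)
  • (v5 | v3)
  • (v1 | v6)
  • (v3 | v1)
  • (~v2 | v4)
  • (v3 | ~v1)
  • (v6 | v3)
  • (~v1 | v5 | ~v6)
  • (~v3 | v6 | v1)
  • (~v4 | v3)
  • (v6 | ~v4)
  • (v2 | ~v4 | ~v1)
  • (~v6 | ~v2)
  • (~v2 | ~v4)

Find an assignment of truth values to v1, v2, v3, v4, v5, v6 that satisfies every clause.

v1=1  v2=0  v3=1  v4=0  v5=0  v6=0

Check each clause:
  1. (~v3 | v1) — v1 is true.
  2. (~v4 | v5) — ~v4 is true.
  3. (~v5 | v1 | ~v3) — v1 is true.
  4. (~v5 | v2 | v6) — ~v5 is true.
  5. (~v5 | ~v2) — ~v5 is true.
  6. (~v5 | v3) — v3 is true.
  7. (v4 | ~v5) — ~v5 is true.
  8. (v1 | v5 | ~v6) — v1 is true.
  9. (~v4 | ~v5) — ~v5 is true.
  10. (v3 | v5) — v3 is true.
  11. (v1 | v6) — v1 is true.
  12. (v1 | v3) — v1 is true.
  13. (~v2 | v4) — ~v2 is true.
  14. (v3 | ~v1) — v3 is true.
  15. (v3 | v6) — v3 is true.
  16. (v5 | ~v1 | ~v6) — ~v6 is true.
  17. (~v3 | v6 | v1) — v1 is true.
  18. (v3 | ~v4) — v3 is true.
  19. (v6 | ~v4) — ~v4 is true.
  20. (v2 | ~v4 | ~v1) — ~v4 is true.
  21. (~v2 | ~v6) — ~v6 is true.
  22. (~v4 | ~v2) — ~v4 is true.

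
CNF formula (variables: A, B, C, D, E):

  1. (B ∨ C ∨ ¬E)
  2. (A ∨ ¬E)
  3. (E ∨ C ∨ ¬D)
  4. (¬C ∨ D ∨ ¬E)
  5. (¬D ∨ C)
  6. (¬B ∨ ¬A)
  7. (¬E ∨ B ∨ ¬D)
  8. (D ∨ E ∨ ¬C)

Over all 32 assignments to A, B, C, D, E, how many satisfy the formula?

6

Satisfying assignments:
  A=0 B=0 C=0 D=0 E=0
  A=0 B=0 C=1 D=1 E=0
  A=0 B=1 C=0 D=0 E=0
  A=0 B=1 C=1 D=1 E=0
  A=1 B=0 C=0 D=0 E=0
  A=1 B=0 C=1 D=1 E=0
That's 6 in total.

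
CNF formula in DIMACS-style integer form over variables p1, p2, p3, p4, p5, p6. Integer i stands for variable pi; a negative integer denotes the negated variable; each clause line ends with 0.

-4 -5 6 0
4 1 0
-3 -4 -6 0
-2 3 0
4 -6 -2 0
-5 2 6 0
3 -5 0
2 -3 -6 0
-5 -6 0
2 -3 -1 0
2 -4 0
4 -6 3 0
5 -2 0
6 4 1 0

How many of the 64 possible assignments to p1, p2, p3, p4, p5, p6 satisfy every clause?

2

Satisfying assignments:
  p1=T p2=F p3=F p4=F p5=F p6=F
  p1=T p2=T p3=T p4=F p5=T p6=F
Count: 2.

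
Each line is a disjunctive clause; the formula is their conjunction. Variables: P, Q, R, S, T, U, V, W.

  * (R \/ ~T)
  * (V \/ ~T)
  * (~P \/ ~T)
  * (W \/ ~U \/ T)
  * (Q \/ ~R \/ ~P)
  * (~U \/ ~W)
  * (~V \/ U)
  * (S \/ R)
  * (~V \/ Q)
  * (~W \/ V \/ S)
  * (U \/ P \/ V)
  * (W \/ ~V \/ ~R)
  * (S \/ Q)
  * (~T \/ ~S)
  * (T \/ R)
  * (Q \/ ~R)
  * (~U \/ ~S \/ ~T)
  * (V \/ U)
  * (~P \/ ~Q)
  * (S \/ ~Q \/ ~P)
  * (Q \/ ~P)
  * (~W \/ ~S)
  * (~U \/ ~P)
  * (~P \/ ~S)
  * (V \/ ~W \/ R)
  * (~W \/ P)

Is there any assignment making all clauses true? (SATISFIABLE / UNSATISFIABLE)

P = True:
  propagation gives T=False, R=True, Q=True; an empty clause results — contradiction.
P = False:
  T = True:
    propagation gives R=True, V=True; an empty clause results — contradiction.
  T = False:
    propagation gives U=False, V=False; an empty clause results — contradiction.
Every branch closes, so no satisfying assignment exists.

UNSATISFIABLE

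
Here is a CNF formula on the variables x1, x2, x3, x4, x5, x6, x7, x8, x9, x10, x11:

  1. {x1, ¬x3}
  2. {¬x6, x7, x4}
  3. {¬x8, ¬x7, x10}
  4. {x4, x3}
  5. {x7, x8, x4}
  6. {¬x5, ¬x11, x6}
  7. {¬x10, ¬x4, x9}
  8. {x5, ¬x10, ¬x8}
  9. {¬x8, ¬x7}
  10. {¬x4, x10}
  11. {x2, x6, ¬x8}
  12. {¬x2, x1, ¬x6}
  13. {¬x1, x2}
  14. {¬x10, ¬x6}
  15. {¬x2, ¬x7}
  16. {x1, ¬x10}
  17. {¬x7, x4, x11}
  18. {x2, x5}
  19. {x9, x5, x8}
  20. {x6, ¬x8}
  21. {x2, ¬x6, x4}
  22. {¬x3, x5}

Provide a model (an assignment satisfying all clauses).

x1=True, x2=True, x3=False, x4=True, x5=True, x6=False, x7=False, x8=False, x9=True, x10=True, x11=False

x9 occurs only positively in the remaining clauses — set x9 = True.
Branch on x1: take x1 = True.
  then x2 is forced to True.
  then x7 is forced to False.
Branch on x3: take x3 = False.
  then x4 is forced to True.
  then x10 is forced to True.
  then x6 is forced to False.
  then x8 is forced to False.
Try x5 = True.
  then x11 is forced to False.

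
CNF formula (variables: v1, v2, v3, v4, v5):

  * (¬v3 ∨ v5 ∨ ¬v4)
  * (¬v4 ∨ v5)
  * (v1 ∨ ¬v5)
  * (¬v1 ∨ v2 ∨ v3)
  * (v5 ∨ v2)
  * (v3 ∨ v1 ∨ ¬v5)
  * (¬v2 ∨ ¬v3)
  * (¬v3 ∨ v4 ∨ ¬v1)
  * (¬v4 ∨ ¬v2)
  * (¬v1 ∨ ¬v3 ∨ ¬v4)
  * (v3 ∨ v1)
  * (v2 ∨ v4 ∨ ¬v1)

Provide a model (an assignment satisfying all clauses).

v1=T, v2=T, v3=F, v4=F, v5=T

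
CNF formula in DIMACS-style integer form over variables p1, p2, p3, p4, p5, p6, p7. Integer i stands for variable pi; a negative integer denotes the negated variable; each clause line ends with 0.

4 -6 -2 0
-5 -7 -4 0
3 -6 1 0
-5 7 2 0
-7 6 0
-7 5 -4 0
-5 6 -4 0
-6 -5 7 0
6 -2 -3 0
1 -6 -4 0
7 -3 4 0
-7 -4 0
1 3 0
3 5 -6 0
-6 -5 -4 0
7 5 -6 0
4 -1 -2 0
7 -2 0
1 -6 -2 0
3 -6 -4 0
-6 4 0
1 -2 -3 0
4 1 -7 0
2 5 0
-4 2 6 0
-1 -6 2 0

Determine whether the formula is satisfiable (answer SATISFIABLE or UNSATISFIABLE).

p6 = True:
  propagation gives p4=True, p1=True, p7=False, p5=False; an empty clause results — contradiction.
p6 = False:
  propagation gives p7=False, p2=False, p5=False; an empty clause results — contradiction.
Every branch closes, so no satisfying assignment exists.

UNSATISFIABLE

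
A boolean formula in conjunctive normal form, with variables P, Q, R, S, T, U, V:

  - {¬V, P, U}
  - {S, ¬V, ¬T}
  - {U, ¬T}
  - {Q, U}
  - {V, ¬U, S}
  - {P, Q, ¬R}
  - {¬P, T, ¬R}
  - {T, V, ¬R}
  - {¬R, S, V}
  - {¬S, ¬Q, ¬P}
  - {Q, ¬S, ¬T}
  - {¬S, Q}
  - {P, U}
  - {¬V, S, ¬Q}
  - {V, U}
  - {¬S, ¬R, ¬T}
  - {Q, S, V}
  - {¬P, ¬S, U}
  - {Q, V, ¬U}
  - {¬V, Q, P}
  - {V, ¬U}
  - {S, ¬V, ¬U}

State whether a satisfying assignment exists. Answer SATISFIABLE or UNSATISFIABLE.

Branch on P: take P = False.
  then U is forced to True.
  then V is forced to True.
  then Q is forced to True.
  then S is forced to True.
For the remaining variables, R = True, T = False works.
Every clause has at least one true literal under this assignment.
So P=False, Q=True, R=True, S=True, T=False, U=True, V=True is a satisfying assignment.

SATISFIABLE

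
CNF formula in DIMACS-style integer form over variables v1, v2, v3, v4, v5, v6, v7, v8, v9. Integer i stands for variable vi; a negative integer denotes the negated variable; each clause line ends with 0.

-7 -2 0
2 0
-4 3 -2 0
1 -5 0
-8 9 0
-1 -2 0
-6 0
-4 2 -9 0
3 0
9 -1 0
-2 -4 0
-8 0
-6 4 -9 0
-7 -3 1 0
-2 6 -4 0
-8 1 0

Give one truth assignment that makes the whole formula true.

v1=False, v2=True, v3=True, v4=False, v5=False, v6=False, v7=False, v8=False, v9=False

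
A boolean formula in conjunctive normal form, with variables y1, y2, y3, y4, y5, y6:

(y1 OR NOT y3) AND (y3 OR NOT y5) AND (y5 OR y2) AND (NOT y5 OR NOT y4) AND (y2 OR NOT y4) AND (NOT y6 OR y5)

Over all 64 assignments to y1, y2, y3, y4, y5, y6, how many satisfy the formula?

Split on y5, then y2.
  y5=1, y2=1: remaining (y1,y3,y4,y6) ∈ {(1,1,0,0); (1,1,0,1)} — 2.
  y5=1, y2=0: remaining (y1,y3,y4,y6) ∈ {(1,1,0,0); (1,1,0,1)} — 2.
  y5=0, y2=1: y4 free; 3 ways for (y1,y3,y6) × 2^1 = 6.
  y5=0, y2=0: a clause becomes empty — 0.
Total: 2 + 2 + 6 + 0 = 10.

10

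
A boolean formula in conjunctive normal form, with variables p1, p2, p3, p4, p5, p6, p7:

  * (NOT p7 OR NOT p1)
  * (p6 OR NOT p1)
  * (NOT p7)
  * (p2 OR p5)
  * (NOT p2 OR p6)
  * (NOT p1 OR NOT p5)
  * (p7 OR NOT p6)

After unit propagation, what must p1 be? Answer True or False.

False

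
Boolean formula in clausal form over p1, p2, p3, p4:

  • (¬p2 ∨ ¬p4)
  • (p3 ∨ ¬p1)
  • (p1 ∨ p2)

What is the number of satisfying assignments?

5

Satisfying assignments:
  p1=F p2=T p3=F p4=F
  p1=F p2=T p3=T p4=F
  p1=T p2=F p3=T p4=F
  p1=T p2=F p3=T p4=T
  p1=T p2=T p3=T p4=F
Count: 5.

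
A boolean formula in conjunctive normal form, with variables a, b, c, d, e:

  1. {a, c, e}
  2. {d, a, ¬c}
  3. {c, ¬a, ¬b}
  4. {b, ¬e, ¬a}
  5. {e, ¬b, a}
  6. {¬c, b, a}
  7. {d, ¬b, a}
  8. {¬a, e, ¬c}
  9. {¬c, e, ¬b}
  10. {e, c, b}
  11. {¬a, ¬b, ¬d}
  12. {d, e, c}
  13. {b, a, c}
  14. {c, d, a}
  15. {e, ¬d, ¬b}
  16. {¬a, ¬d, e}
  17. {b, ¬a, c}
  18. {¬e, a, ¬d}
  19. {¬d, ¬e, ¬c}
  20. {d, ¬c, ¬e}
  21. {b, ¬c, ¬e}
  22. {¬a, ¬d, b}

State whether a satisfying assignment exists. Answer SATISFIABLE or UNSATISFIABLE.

UNSATISFIABLE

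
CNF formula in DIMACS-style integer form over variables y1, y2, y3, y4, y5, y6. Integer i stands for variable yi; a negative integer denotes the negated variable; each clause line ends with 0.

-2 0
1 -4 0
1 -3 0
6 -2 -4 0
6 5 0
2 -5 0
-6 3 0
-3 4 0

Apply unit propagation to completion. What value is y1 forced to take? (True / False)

True

(¬y2) is a unit clause: y2 = False.
(y2 ∨ ¬y5): since y2 = False, the clause reduces to (¬y5). y5 = False.
(y6 ∨ y5) with y5 = False leaves only y6, so y6 = True.
From (y3 ∨ ¬y6) and y6 = True: y3 = True.
From (y1 ∨ ¬y3) and y3 = True: y1 = True.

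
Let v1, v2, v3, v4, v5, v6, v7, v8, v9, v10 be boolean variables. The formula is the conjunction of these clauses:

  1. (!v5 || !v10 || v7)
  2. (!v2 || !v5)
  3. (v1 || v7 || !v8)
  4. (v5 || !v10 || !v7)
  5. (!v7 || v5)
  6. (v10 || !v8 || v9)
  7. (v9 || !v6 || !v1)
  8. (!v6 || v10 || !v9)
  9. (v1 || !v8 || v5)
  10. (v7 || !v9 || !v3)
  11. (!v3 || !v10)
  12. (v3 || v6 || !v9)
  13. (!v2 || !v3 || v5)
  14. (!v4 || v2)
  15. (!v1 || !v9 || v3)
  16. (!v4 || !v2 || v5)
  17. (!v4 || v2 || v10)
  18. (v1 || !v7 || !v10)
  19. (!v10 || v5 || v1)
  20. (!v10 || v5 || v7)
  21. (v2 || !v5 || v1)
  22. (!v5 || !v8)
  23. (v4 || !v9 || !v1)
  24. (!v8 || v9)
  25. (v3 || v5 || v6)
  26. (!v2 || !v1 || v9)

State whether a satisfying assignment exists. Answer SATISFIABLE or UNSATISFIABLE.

SATISFIABLE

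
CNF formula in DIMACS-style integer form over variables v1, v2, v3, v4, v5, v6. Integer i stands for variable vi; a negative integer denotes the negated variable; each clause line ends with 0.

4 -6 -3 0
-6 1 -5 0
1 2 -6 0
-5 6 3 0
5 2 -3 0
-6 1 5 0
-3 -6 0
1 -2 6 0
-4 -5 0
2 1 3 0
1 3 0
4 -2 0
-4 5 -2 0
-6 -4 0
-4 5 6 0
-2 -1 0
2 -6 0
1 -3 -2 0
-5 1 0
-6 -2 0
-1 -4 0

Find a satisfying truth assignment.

v1=T, v2=F, v3=F, v4=F, v5=F, v6=F

Check each clause:
  1. (!v6 || !v3 || v4) — !v6 is true.
  2. (!v5 || v1 || !v6) — v1 is true.
  3. (!v6 || v1 || v2) — v1 is true.
  4. (v6 || !v5 || v3) — !v5 is true.
  5. (!v3 || v2 || v5) — !v3 is true.
  6. (v5 || !v6 || v1) — v1 is true.
  7. (!v3 || !v6) — !v6 is true.
  8. (v1 || v6 || !v2) — v1 is true.
  9. (!v4 || !v5) — !v5 is true.
  10. (v1 || v3 || v2) — v1 is true.
  11. (v3 || v1) — v1 is true.
  12. (!v2 || v4) — !v2 is true.
  13. (v5 || !v2 || !v4) — !v4 is true.
  14. (!v4 || !v6) — !v6 is true.
  15. (v5 || !v4 || v6) — !v4 is true.
  16. (!v1 || !v2) — !v2 is true.
  17. (v2 || !v6) — !v6 is true.
  18. (!v3 || !v2 || v1) — v1 is true.
  19. (v1 || !v5) — v1 is true.
  20. (!v2 || !v6) — !v6 is true.
  21. (!v1 || !v4) — !v4 is true.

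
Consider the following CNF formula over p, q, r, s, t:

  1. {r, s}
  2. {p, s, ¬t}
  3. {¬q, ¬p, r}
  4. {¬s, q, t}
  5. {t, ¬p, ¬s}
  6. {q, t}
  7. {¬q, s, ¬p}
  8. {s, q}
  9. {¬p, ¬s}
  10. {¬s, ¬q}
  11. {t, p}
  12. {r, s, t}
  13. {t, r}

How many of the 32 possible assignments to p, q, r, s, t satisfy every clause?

2

The models are:
  p=0 q=0 r=0 s=1 t=1
  p=0 q=0 r=1 s=1 t=1
Count: 2.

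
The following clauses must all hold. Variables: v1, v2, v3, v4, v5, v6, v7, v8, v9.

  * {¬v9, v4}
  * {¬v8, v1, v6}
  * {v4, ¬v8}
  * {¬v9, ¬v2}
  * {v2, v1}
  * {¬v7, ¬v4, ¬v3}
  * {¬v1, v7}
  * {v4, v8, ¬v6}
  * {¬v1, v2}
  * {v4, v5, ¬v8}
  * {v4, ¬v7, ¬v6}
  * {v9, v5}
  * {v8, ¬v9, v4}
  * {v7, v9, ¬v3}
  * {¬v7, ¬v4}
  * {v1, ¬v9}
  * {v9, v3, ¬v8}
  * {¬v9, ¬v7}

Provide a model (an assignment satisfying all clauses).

v5 occurs only positively in the remaining clauses — set v5 = True.
Set v1 = False and propagate.
  then v2 is forced to True.
  then v9 is forced to False.
Set v3 = False and propagate.
  then v8 is forced to False.
For the remaining variables, v4 = True, v6 = False, v7 = False works.
Every clause has at least one true literal under this assignment.

v1=0  v2=1  v3=0  v4=1  v5=1  v6=0  v7=0  v8=0  v9=0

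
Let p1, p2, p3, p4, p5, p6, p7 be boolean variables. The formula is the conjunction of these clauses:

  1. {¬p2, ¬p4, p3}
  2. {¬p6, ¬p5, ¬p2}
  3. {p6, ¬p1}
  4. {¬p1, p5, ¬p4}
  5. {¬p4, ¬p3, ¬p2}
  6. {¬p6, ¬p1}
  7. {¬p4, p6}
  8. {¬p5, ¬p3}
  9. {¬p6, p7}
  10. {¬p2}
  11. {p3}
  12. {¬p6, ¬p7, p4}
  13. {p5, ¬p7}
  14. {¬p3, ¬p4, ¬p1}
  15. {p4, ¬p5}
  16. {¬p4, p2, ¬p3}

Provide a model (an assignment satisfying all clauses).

p1=F, p2=F, p3=T, p4=F, p5=F, p6=F, p7=F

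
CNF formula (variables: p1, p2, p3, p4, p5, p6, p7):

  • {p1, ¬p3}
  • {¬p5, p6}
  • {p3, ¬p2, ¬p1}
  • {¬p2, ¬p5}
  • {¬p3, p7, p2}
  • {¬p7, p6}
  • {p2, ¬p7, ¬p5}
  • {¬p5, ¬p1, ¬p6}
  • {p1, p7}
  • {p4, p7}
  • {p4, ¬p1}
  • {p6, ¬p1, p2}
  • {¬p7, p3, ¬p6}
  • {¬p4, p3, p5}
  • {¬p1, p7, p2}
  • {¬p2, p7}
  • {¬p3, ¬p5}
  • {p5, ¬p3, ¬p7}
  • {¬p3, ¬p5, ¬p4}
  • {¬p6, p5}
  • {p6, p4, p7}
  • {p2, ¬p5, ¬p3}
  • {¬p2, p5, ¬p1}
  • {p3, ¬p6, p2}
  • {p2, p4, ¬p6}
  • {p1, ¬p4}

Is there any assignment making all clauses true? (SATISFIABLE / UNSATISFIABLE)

p2 = True:
  propagation gives p5=False, p7=True, p6=True; an empty clause results — contradiction.
p2 = False:
  p3 = True:
    propagation gives p1=True, p7=True, p6=True, p5=False; an empty clause results — contradiction.
  p3 = False:
    propagation gives p6=False, p5=False, p7=False, p1=True; an empty clause results — contradiction.
Every branch closes, so no satisfying assignment exists.

UNSATISFIABLE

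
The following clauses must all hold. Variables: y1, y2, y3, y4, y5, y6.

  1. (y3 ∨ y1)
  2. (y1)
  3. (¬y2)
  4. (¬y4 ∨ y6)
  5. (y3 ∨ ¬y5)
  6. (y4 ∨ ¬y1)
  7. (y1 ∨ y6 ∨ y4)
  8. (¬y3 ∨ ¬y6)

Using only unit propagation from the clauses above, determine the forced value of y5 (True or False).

False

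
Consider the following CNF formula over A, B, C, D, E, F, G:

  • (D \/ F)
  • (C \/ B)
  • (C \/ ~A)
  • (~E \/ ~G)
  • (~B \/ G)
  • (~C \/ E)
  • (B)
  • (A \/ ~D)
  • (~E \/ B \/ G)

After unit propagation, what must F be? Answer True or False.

True

(B) stands alone — B = True.
From (~B \/ G) and B = True: G = True.
(~E \/ ~G) with G = True leaves only ~E, so E = False.
(~C \/ E) with E = False leaves only ~C, so C = False.
(C \/ ~A) with C = False leaves only ~A, so A = False.
(A \/ ~D): since A = False, the clause reduces to (~D). D = False.
(F \/ D): since D = False, the clause reduces to (F). F = True.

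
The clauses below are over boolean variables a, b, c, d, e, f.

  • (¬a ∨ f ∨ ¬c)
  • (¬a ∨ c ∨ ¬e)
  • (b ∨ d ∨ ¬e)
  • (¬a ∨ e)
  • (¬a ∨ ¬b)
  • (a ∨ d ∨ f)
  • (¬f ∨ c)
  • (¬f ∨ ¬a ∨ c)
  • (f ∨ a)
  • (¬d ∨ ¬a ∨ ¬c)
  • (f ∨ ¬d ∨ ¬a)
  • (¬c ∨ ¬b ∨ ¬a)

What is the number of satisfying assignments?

The models are:
  a=0 b=0 c=1 d=0 e=0 f=1
  a=0 b=0 c=1 d=1 e=0 f=1
  a=0 b=0 c=1 d=1 e=1 f=1
  a=0 b=1 c=1 d=0 e=0 f=1
  a=0 b=1 c=1 d=0 e=1 f=1
  a=0 b=1 c=1 d=1 e=0 f=1
  a=0 b=1 c=1 d=1 e=1 f=1
That's 7 in total.

7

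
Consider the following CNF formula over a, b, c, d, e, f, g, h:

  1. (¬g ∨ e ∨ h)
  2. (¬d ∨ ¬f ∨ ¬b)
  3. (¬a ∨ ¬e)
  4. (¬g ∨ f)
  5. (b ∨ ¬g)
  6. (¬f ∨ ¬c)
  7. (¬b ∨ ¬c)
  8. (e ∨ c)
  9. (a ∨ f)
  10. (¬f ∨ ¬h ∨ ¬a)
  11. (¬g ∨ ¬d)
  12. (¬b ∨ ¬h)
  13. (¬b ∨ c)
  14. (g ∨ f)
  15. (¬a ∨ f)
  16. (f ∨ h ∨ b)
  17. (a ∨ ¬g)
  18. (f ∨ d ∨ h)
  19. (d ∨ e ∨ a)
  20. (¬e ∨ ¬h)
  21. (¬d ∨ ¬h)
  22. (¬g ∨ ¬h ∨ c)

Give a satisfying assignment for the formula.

a=False  b=False  c=False  d=False  e=True  f=True  g=False  h=False

Set a = False and propagate.
  then f is forced to True.
  then c is forced to False.
  then e is forced to True.
  then b is forced to False.
  then g is forced to False.
  then h is forced to False.
d is now unconstrained; take d = False.
Every clause has at least one true literal under this assignment.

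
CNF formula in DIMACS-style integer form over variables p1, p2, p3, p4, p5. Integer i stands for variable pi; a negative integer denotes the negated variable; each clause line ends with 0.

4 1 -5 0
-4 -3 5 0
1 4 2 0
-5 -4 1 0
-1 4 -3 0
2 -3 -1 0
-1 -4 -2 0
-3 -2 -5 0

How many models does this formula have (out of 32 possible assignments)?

Split on p1, then p4.
  p1=1, p4=1: remaining (p2,p3,p5) ∈ {(0,0,0); (0,0,1)} — 2.
  p1=1, p4=0: remaining (p2,p3,p5) ∈ {(0,0,0); (0,0,1); (1,0,0); (1,0,1)} — 4.
  p1=0, p4=1: remaining (p2,p3,p5) ∈ {(0,0,0); (1,0,0)} — 2.
  p1=0, p4=0: remaining (p2,p3,p5) ∈ {(1,0,0); (1,1,0)} — 2.
Total: 2 + 4 + 2 + 2 = 10.

10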